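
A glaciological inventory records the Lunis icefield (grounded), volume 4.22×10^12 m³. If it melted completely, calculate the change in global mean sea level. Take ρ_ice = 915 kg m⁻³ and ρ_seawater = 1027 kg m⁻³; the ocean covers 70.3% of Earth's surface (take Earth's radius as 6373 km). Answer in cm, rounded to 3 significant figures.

Lunis: 4.22×10^12 m³ × (915/1027) = 3.760×10^12 m³ of water.
Spread over 3.59×10^14 m² of ocean, Δh = 3.760×10^12 / 3.59×10^14 = 0.0105 m = 1.05 cm.

≈ 1.05 cm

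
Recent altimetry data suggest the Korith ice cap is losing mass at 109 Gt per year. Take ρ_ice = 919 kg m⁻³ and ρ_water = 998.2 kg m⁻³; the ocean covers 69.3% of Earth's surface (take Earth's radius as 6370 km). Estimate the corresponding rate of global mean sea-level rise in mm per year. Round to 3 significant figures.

ρ_w = 998.2 kg m⁻³. Annual water volume added = 109 Gt / ρ_w = 1.090×10^14 kg / 998.2 kg m⁻³ = 1.092×10^11 m³.
Δh per year = 1.092×10^11 / 3.53×10^14 = 3.09×10^-4 m = 0.309 mm.

≈ 0.309 mm/yr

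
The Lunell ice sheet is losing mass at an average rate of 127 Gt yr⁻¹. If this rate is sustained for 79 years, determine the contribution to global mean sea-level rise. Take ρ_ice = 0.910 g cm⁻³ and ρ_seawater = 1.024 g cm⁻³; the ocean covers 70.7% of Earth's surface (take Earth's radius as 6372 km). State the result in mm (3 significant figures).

Total mass lost = 127 Gt/yr × 79 yr = 1.003×10^4 Gt = 1.003×10^16 kg.
ρ_w = 1.024 g cm⁻³ = 1024 kg m⁻³, so water volume = 1.003×10^16 / 1024 = 9.798×10^12 m³.
Δh = 9.798×10^12 / 3.61×10^14 = 0.0272 m = 27.2 mm.

≈ 27.2 mm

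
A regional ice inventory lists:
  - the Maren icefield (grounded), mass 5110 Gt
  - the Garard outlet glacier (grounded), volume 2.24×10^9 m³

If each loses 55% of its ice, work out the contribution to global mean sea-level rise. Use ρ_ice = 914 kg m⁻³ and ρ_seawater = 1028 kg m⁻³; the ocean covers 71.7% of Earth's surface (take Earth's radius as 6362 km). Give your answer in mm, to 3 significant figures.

≈ 7.50 mm

Maren: 0.55 × 5110 Gt = 2.810×10^15 kg; dividing by ρ_w = 1028 kg m⁻³ gives 2.734×10^12 m³ of water.
Garard: 0.55 × 2.24×10^9 m³ × (914/1028) = 1.095×10^9 m³ of water.
Total added water ≈ 2.735×10^12 m³ over 3.65×10^14 m² → Δh = 7.50×10^-3 m = 7.50 mm.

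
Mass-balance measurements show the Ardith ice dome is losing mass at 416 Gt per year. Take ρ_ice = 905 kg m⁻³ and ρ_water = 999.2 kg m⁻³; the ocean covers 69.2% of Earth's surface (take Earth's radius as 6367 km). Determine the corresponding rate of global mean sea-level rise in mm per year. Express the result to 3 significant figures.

≈ 1.18 mm/yr

ρ_w = 999.2 kg m⁻³. Annual water volume added = 416 Gt / ρ_w = 4.160×10^14 kg / 999.2 kg m⁻³ = 4.163×10^11 m³.
Δh per year = 4.163×10^11 / 3.53×10^14 = 1.18×10^-3 m = 1.18 mm.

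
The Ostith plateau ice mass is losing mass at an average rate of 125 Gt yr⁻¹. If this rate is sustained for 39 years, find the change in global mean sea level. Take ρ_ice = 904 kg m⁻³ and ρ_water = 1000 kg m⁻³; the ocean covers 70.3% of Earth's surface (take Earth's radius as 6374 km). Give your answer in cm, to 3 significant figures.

Total mass lost = 125 Gt/yr × 39 yr = 4875 Gt = 4.875×10^15 kg.
ρ_w = 1000 kg m⁻³, so water volume = 4.875×10^15 / 1000 = 4.875×10^12 m³.
Δh = 4.875×10^12 / 3.59×10^14 = 0.0136 m = 1.36 cm.

≈ 1.36 cm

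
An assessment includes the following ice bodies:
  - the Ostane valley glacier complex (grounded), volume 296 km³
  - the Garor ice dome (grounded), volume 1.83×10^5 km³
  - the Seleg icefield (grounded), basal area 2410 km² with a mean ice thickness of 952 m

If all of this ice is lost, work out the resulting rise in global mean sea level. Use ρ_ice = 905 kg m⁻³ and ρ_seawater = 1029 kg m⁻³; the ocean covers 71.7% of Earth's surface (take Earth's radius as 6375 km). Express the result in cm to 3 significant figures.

≈ 44.6 cm

Ostane: 296 km³ × (905/1029) = 260.3 km³ of water.
Garor: 1.83×10^5 km³ × (905/1029) = 1.609×10^5 km³ of water.
Seleg: ice volume = 2410 km² × 952 m = 2294 km³; 2294 × (905/1029) = 2018 km³ of water.
Total added water ≈ 1.632×10^14 m³ over 3.66×10^14 m² → Δh = 0.446 m = 44.6 cm.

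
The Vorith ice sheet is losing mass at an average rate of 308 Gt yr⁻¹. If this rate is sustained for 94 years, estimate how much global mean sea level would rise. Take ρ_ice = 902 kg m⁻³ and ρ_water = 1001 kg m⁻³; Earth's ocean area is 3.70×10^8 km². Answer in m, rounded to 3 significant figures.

Total mass lost = 308 Gt/yr × 94 yr = 2.895×10^4 Gt = 2.895×10^16 kg.
ρ_w = 1001 kg m⁻³, so water volume = 2.895×10^16 / 1001 = 2.892×10^13 m³.
Δh = 2.892×10^13 / 3.70×10^14 = 0.0782 m.

≈ 0.0782 m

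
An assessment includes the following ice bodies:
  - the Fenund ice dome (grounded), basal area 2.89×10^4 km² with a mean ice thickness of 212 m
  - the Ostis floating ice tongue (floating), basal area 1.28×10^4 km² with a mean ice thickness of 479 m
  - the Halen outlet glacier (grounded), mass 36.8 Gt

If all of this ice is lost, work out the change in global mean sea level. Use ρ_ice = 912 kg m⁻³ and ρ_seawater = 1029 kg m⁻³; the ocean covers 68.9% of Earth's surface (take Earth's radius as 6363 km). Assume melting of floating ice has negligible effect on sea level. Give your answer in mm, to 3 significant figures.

≈ 15.6 mm

Fenund: ice volume = 2.89×10^4 km² × 212 m = 6127 km³; 6127 × (912/1029) = 5430 km³ of water.
The Ostis floating ice tongue is floating and already displaces its own weight of water, so its melt adds essentially nothing to sea level.
Halen: 36.8 Gt = 3.680×10^13 kg; dividing by ρ_w = 1029 kg m⁻³ gives 3.576×10^10 m³ of water.
Total added water ≈ 5.466×10^12 m³ over 3.51×10^14 m² → Δh = 0.0156 m = 15.6 mm.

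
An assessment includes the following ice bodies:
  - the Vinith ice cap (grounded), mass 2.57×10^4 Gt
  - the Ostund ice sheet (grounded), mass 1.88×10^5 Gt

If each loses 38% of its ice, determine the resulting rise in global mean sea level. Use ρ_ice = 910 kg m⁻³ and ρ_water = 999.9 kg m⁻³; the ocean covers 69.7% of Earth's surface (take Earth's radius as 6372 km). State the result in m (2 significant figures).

Vinith: 0.38 × 2.57×10^4 Gt = 9.766×10^15 kg; dividing by ρ_w = 999.9 kg m⁻³ gives 9.767×10^12 m³ of water.
Ostund: 0.38 × 1.88×10^5 Gt = 7.144×10^16 kg; dividing by ρ_w = 999.9 kg m⁻³ gives 7.145×10^13 m³ of water.
Total added water ≈ 8.121×10^13 m³ over 3.56×10^14 m² → Δh = 0.228 m.

≈ 0.23 m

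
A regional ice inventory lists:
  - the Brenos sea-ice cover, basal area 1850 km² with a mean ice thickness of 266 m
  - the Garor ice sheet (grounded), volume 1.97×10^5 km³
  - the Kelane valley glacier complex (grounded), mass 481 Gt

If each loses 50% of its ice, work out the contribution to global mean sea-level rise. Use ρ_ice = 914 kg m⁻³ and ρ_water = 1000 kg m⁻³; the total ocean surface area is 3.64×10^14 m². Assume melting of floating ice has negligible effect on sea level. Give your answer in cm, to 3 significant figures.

≈ 24.8 cm

The Brenos sea-ice cover is floating and already displaces its own weight of water, so its melt adds essentially nothing to sea level.
Garor: 0.5 × 1.97×10^5 km³ × (914/1000) = 9.003×10^4 km³ of water.
Kelane: 0.5 × 481 Gt = 2.405×10^14 kg; dividing by ρ_w = 1000 kg m⁻³ gives 2.405×10^11 m³ of water.
Total added water ≈ 9.027×10^13 m³ over 3.64×10^14 m² → Δh = 0.248 m = 24.8 cm.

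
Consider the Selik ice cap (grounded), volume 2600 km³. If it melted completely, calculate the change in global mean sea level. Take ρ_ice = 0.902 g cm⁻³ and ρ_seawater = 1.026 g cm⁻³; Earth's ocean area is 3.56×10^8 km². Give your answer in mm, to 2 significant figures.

Selik: 2600 km³ × (902/1026) = 2286 km³ of water.
Spread over 3.56×10^14 m² of ocean, Δh = 2.286×10^12 / 3.56×10^14 = 6.42×10^-3 m = 6.4 mm.

≈ 6.4 mm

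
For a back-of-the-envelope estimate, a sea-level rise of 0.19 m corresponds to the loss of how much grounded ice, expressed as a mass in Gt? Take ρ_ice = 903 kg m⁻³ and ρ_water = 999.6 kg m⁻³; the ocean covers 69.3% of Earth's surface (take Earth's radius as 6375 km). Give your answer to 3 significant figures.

Required water volume = Δh × A = 0.19 m × 3.54×10^14 m² = 6.724×10^13 m³.
ρ_w = 999.6 kg m⁻³, so the mass of water = 6.724×10^13 m³ × 999.6 kg m⁻³ = 6.722×10^16 kg = 6.72×10^4 Gt (and the same mass of ice, by conservation).

≈ 6.72×10^4 Gt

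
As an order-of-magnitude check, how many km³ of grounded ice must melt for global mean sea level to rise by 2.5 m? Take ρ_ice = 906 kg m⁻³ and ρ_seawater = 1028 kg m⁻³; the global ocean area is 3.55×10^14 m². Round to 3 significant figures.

≈ 1.01×10^6 km³

Required water volume = Δh × A = 2.5 m × 3.55×10^14 m² = 8.875×10^14 m³ = 8.875×10^5 km³.
Ice volume = water volume × ρ_w/ρ_ice = 8.875×10^5 × 1028/906 = 1.01×10^6 km³.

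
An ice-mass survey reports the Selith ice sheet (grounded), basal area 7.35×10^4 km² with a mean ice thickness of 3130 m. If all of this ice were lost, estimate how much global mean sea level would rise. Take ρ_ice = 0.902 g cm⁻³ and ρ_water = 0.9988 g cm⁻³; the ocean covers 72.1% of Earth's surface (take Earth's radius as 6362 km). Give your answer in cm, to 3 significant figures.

Selith: ice volume = 7.35×10^4 km² × 3130 m = 2.301×10^5 km³; 2.301×10^5 × (902/998.8) = 2.078×10^5 km³ of water.
Spread over 3.67×10^14 m² of ocean, Δh = 2.078×10^14 / 3.67×10^14 = 0.567 m = 56.7 cm.

≈ 56.7 cm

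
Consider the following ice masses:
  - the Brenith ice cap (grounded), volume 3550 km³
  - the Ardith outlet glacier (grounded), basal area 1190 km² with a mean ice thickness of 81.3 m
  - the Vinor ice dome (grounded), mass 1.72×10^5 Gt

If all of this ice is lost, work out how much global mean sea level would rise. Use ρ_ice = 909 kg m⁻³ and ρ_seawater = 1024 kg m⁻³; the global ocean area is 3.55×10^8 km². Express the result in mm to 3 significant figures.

Brenith: 3550 km³ × (909/1024) = 3151 km³ of water.
Ardith: ice volume = 1190 km² × 81.3 m = 96.75 km³; 96.75 × (909/1024) = 85.88 km³ of water.
Vinor: 1.72×10^5 Gt = 1.720×10^17 kg; dividing by ρ_w = 1024 kg m⁻³ gives 1.680×10^14 m³ of water.
Total added water ≈ 1.712×10^14 m³ over 3.55×10^14 m² → Δh = 0.482 m = 482 mm.

≈ 482 mm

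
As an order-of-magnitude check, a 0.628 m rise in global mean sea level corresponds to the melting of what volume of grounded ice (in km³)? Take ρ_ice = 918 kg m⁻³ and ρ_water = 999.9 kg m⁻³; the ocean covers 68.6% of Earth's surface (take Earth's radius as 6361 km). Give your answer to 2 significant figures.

≈ 2.4×10^5 km³

Required water volume = Δh × A = 0.628 m × 3.49×10^14 m² = 2.191×10^14 m³ = 2.191×10^5 km³.
Ice volume = water volume × ρ_w/ρ_ice = 2.191×10^5 × 999.9/918 = 2.4×10^5 km³.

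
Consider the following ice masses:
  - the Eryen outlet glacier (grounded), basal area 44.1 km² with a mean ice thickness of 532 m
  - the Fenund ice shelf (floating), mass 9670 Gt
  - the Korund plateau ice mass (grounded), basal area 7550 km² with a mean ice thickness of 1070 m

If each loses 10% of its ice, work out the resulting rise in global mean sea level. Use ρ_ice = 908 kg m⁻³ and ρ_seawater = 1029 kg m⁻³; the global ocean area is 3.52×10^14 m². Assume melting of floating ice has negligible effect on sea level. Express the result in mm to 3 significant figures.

Eryen: ice volume = 44.1 km² × 532 m = 23.46 km³; 0.1 × 23.46 × (908/1029) = 2.070 km³ of water.
The Fenund ice shelf is floating and already displaces its own weight of water, so its melt adds essentially nothing to sea level.
Korund: ice volume = 7550 km² × 1070 m = 8078 km³; 0.1 × 8078 × (908/1029) = 712.9 km³ of water.
Total added water ≈ 7.149×10^11 m³ over 3.52×10^14 m² → Δh = 2.03×10^-3 m = 2.03 mm.

≈ 2.03 mm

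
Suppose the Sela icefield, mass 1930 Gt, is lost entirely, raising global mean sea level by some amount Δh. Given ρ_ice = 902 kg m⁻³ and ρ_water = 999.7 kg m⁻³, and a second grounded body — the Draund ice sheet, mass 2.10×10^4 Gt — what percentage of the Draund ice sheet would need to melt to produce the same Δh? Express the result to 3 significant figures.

Equal sea-level rise means equal mass of meltwater, i.e. equal mass of ice lost.
Ice mass of Sela: 1.930×10^15 kg; ice mass of Draund: 2.100×10^16 kg.
Fraction required = 1.930×10^15 / 2.100×10^16 = 0.0919 → 9.19 %.

≈ 9.19 %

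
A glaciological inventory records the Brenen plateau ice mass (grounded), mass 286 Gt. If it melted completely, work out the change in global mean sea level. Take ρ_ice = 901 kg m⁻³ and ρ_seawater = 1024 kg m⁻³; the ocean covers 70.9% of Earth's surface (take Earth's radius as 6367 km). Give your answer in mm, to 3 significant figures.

Brenen: 286 Gt = 2.860×10^14 kg; dividing by ρ_w = 1024 kg m⁻³ gives 2.793×10^11 m³ of water.
Spread over 3.61×10^14 m² of ocean, Δh = 2.793×10^11 / 3.61×10^14 = 7.73×10^-4 m = 0.773 mm.

≈ 0.773 mm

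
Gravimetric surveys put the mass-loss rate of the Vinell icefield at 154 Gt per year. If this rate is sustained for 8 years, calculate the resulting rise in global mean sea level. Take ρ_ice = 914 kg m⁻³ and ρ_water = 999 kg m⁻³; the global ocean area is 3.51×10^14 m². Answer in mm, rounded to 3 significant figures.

≈ 3.51 mm

Total mass lost = 154 Gt/yr × 8 yr = 1232 Gt = 1.232×10^15 kg.
ρ_w = 999 kg m⁻³, so water volume = 1.232×10^15 / 999 = 1.233×10^12 m³.
Δh = 1.233×10^12 / 3.51×10^14 = 3.51×10^-3 m = 3.51 mm.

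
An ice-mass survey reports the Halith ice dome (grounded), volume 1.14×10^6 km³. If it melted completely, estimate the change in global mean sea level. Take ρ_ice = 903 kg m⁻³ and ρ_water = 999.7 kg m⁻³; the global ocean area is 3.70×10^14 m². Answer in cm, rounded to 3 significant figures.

Halith: 1.14×10^6 km³ × (903/999.7) = 1.030×10^6 km³ of water.
Spread over 3.70×10^14 m² of ocean, Δh = 1.030×10^15 / 3.70×10^14 = 2.78 m = 278 cm.

≈ 278 cm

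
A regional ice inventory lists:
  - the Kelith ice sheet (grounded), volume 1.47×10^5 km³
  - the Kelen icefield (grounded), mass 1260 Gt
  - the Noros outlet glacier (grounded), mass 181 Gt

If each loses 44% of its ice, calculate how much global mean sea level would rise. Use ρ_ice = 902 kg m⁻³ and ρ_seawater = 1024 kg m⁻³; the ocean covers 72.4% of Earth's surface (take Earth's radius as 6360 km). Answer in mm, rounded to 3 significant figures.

Kelith: 0.44 × 1.47×10^5 km³ × (902/1024) = 5.697×10^4 km³ of water.
Kelen: 0.44 × 1260 Gt = 5.544×10^14 kg; dividing by ρ_w = 1024 kg m⁻³ gives 5.414×10^11 m³ of water.
Noros: 0.44 × 181 Gt = 7.964×10^13 kg; dividing by ρ_w = 1024 kg m⁻³ gives 7.777×10^10 m³ of water.
Total added water ≈ 5.759×10^13 m³ over 3.68×10^14 m² → Δh = 0.156 m = 156 mm.

≈ 156 mm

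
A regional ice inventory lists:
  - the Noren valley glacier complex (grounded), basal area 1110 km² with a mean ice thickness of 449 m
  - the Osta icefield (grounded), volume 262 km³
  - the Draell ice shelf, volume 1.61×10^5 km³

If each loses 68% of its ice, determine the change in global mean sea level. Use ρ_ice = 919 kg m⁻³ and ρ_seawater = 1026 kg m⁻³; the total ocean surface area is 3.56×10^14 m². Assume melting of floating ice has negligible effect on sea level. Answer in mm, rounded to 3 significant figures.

≈ 1.30 mm

Noren: ice volume = 1110 km² × 449 m = 498.4 km³; 0.68 × 498.4 × (919/1026) = 303.6 km³ of water.
Osta: 0.68 × 262 km³ × (919/1026) = 159.6 km³ of water.
The Draell ice shelf is floating and already displaces its own weight of water, so its melt adds essentially nothing to sea level.
Total added water ≈ 4.631×10^11 m³ over 3.56×10^14 m² → Δh = 1.30×10^-3 m = 1.30 mm.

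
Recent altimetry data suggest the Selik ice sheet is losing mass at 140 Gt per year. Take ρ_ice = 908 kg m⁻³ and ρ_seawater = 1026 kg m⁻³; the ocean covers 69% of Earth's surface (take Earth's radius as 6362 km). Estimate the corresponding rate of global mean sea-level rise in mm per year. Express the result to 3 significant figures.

≈ 0.389 mm/yr

ρ_w = 1026 kg m⁻³. Annual water volume added = 140 Gt / ρ_w = 1.400×10^14 kg / 1026 kg m⁻³ = 1.365×10^11 m³.
Δh per year = 1.365×10^11 / 3.51×10^14 = 3.89×10^-4 m = 0.389 mm.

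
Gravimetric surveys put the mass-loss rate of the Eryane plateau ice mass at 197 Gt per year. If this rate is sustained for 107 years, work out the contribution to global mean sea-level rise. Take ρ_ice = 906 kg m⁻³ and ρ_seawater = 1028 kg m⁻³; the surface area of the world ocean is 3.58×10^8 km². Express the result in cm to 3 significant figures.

≈ 5.73 cm

Total mass lost = 197 Gt/yr × 107 yr = 2.108×10^4 Gt = 2.108×10^16 kg.
ρ_w = 1028 kg m⁻³, so water volume = 2.108×10^16 / 1028 = 2.050×10^13 m³.
Δh = 2.050×10^13 / 3.58×10^14 = 0.0573 m = 5.73 cm.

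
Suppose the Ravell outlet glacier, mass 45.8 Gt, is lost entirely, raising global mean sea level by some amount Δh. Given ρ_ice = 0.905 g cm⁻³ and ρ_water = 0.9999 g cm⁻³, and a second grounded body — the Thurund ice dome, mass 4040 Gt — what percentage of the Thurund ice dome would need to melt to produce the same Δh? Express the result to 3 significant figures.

≈ 1.13 %

Equal sea-level rise means equal mass of meltwater, i.e. equal mass of ice lost.
Ice mass of Ravell: 4.580×10^13 kg; ice mass of Thurund: 4.040×10^15 kg.
Fraction required = 4.580×10^13 / 4.040×10^15 = 0.0113 → 1.13 %.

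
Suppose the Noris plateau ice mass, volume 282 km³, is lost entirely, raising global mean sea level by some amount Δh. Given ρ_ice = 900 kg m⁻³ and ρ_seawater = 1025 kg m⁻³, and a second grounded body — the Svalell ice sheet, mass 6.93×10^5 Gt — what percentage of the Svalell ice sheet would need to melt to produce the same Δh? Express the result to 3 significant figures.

Equal sea-level rise means equal mass of meltwater, i.e. equal mass of ice lost.
Ice mass of Noris: 2.538×10^14 kg; ice mass of Svalell: 6.930×10^17 kg.
Fraction required = 2.538×10^14 / 6.930×10^17 = 3.66×10^-4 → 0.0366 %.

≈ 0.0366 %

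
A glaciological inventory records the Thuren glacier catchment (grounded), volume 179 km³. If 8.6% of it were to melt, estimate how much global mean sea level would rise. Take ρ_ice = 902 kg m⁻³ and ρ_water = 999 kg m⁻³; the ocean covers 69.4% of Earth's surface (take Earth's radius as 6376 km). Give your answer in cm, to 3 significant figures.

Thuren: 0.086 × 179 km³ × (902/999) = 13.90 km³ of water.
Spread over 3.55×10^14 m² of ocean, Δh = 1.390×10^10 / 3.55×10^14 = 3.92×10^-5 m = 3.92×10^-3 cm.

≈ 3.92×10^-3 cm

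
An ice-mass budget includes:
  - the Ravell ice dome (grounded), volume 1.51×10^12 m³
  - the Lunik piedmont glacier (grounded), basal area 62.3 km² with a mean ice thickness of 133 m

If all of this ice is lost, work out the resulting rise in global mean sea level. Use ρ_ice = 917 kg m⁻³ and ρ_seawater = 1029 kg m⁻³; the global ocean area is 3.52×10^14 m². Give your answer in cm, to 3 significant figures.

≈ 0.384 cm

Ravell: 1.51×10^12 m³ × (917/1029) = 1.346×10^12 m³ of water.
Lunik: ice volume = 62.3 km² × 133 m = 8.286 km³; 8.286 × (917/1029) = 7.384 km³ of water.
Total added water ≈ 1.353×10^12 m³ over 3.52×10^14 m² → Δh = 3.84×10^-3 m = 0.384 cm.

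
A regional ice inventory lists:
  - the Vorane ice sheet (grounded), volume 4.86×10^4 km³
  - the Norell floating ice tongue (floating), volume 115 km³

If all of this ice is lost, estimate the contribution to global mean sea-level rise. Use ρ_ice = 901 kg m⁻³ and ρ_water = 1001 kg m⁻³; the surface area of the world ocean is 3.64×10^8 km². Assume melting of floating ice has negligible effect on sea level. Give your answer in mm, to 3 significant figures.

Vorane: 4.86×10^4 km³ × (901/1001) = 4.374×10^4 km³ of water.
The Norell floating ice tongue is floating and already displaces its own weight of water, so its melt adds essentially nothing to sea level.
Total added water ≈ 4.374×10^13 m³ over 3.64×10^14 m² → Δh = 0.120 m = 120 mm.

≈ 120 mm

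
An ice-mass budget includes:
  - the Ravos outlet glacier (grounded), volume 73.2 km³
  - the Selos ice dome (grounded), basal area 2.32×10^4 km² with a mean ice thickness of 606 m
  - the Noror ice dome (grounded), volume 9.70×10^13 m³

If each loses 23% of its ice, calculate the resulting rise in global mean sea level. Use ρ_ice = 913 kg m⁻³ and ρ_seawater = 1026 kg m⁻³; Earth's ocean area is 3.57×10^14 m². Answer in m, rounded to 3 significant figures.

≈ 0.0637 m

Ravos: 0.23 × 73.2 km³ × (913/1026) = 14.98 km³ of water.
Selos: ice volume = 2.32×10^4 km² × 606 m = 1.406×10^4 km³; 0.23 × 1.406×10^4 × (913/1026) = 2877 km³ of water.
Noror: 0.23 × 9.70×10^13 m³ × (913/1026) = 1.985×10^13 m³ of water.
Total added water ≈ 2.275×10^13 m³ over 3.57×10^14 m² → Δh = 0.0637 m.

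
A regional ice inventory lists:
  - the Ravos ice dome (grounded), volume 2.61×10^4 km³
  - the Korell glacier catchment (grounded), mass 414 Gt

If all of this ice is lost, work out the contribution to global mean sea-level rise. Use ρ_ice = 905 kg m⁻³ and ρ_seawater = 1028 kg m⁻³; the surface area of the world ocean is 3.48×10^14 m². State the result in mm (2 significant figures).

Ravos: 2.61×10^4 km³ × (905/1028) = 2.298×10^4 km³ of water.
Korell: 414 Gt = 4.140×10^14 kg; dividing by ρ_w = 1028 kg m⁻³ gives 4.027×10^11 m³ of water.
Total added water ≈ 2.338×10^13 m³ over 3.48×10^14 m² → Δh = 0.0672 m = 67 mm.

≈ 67 mm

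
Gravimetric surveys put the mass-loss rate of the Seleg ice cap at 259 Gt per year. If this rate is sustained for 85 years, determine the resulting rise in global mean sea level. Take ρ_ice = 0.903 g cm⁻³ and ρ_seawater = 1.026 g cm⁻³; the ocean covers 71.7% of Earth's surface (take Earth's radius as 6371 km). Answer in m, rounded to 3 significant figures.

≈ 0.0587 m

Total mass lost = 259 Gt/yr × 85 yr = 2.202×10^4 Gt = 2.202×10^16 kg.
ρ_w = 1.026 g cm⁻³ = 1026 kg m⁻³, so water volume = 2.202×10^16 / 1026 = 2.146×10^13 m³.
Δh = 2.146×10^13 / 3.66×10^14 = 0.0587 m.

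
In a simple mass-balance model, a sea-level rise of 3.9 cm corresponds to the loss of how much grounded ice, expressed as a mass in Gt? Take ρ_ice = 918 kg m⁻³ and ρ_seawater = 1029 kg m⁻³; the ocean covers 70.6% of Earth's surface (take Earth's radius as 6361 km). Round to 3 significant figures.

Required water volume = Δh × A = 0.039 m × 3.59×10^14 m² = 1.400×10^13 m³.
ρ_w = 1029 kg m⁻³, so the mass of water = 1.400×10^13 m³ × 1029 kg m⁻³ = 1.441×10^16 kg = 1.44×10^4 Gt (and the same mass of ice, by conservation).

≈ 1.44×10^4 Gt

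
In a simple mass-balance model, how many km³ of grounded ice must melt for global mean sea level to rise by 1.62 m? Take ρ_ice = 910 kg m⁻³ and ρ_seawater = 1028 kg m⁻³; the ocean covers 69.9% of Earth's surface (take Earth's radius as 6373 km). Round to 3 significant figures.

Required water volume = Δh × A = 1.62 m × 3.57×10^14 m² = 5.779×10^14 m³ = 5.779×10^5 km³.
Ice volume = water volume × ρ_w/ρ_ice = 5.779×10^5 × 1028/910 = 6.53×10^5 km³.

≈ 6.53×10^5 km³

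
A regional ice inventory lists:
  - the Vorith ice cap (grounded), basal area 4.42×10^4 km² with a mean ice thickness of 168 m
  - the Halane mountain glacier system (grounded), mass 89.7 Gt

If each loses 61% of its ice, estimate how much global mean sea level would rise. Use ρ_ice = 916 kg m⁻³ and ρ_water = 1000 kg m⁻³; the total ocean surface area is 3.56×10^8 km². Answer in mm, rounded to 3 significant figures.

≈ 11.8 mm

Vorith: ice volume = 4.42×10^4 km² × 168 m = 7426 km³; 0.61 × 7426 × (916/1000) = 4149 km³ of water.
Halane: 0.61 × 89.7 Gt = 5.472×10^13 kg; dividing by ρ_w = 1000 kg m⁻³ gives 5.472×10^10 m³ of water.
Total added water ≈ 4.204×10^12 m³ over 3.56×10^14 m² → Δh = 0.0118 m = 11.8 mm.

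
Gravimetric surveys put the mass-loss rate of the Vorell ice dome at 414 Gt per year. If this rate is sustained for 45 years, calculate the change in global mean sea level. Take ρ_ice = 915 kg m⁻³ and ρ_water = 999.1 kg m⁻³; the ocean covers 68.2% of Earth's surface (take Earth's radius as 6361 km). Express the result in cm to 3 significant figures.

≈ 5.38 cm

Total mass lost = 414 Gt/yr × 45 yr = 1.863×10^4 Gt = 1.863×10^16 kg.
ρ_w = 999.1 kg m⁻³, so water volume = 1.863×10^16 / 999.1 = 1.865×10^13 m³.
Δh = 1.865×10^13 / 3.47×10^14 = 0.0538 m = 5.38 cm.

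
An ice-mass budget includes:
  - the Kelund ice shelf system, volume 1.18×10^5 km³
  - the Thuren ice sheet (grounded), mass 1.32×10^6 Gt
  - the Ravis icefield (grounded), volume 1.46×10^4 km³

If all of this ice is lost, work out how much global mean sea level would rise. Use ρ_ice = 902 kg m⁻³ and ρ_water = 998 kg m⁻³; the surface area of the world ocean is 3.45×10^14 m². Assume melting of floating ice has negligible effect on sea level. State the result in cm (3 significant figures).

The Kelund ice shelf system is floating and already displaces its own weight of water, so its melt adds essentially nothing to sea level.
Thuren: 1.32×10^6 Gt = 1.320×10^18 kg; dividing by ρ_w = 998 kg m⁻³ gives 1.323×10^15 m³ of water.
Ravis: 1.46×10^4 km³ × (902/998) = 1.320×10^4 km³ of water.
Total added water ≈ 1.336×10^15 m³ over 3.45×10^14 m² → Δh = 3.87 m = 387 cm.

≈ 387 cm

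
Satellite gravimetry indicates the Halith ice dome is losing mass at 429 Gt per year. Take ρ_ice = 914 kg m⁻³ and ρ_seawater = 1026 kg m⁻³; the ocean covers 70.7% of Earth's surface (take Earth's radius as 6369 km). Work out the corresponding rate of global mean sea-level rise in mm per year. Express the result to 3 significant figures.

ρ_w = 1026 kg m⁻³. Annual water volume added = 429 Gt / ρ_w = 4.290×10^14 kg / 1026 kg m⁻³ = 4.181×10^11 m³.
Δh per year = 4.181×10^11 / 3.60×10^14 = 1.16×10^-3 m = 1.16 mm.

≈ 1.16 mm/yr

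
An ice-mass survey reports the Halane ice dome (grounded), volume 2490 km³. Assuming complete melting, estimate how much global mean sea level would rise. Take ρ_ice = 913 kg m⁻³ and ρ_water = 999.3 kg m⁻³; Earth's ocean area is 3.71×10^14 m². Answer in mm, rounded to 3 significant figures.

≈ 6.13 mm

Halane: 2490 km³ × (913/999.3) = 2275 km³ of water.
Spread over 3.71×10^14 m² of ocean, Δh = 2.275×10^12 / 3.71×10^14 = 6.13×10^-3 m = 6.13 mm.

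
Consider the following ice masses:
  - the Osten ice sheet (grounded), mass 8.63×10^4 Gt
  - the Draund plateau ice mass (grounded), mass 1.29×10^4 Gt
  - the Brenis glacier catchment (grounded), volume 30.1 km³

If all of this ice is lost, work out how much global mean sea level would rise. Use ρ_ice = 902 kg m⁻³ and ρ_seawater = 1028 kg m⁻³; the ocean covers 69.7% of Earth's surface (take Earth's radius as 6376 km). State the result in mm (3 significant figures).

≈ 271 mm

Osten: 8.63×10^4 Gt = 8.630×10^16 kg; dividing by ρ_w = 1028 kg m⁻³ gives 8.395×10^13 m³ of water.
Draund: 1.29×10^4 Gt = 1.290×10^16 kg; dividing by ρ_w = 1028 kg m⁻³ gives 1.255×10^13 m³ of water.
Brenis: 30.1 km³ × (902/1028) = 26.41 km³ of water.
Total added water ≈ 9.652×10^13 m³ over 3.56×10^14 m² → Δh = 0.271 m = 271 mm.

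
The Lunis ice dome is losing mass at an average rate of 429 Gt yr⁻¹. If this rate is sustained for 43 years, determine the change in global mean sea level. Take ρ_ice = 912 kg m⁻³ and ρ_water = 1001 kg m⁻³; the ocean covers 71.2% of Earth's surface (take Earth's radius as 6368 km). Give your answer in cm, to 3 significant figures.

Total mass lost = 429 Gt/yr × 43 yr = 1.845×10^4 Gt = 1.845×10^16 kg.
ρ_w = 1001 kg m⁻³, so water volume = 1.845×10^16 / 1001 = 1.843×10^13 m³.
Δh = 1.843×10^13 / 3.63×10^14 = 0.0508 m = 5.08 cm.

≈ 5.08 cm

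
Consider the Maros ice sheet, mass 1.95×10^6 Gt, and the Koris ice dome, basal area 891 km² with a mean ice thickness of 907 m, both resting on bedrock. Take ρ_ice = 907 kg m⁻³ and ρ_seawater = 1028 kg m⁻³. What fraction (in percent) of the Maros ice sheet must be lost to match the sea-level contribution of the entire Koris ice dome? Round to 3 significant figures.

≈ 0.0376 %

Equal sea-level rise means equal mass of meltwater, i.e. equal mass of ice lost.
Ice mass of Koris: 7.330×10^14 kg; ice mass of Maros: 1.950×10^18 kg.
Fraction required = 7.330×10^14 / 1.950×10^18 = 3.76×10^-4 → 0.0376 %.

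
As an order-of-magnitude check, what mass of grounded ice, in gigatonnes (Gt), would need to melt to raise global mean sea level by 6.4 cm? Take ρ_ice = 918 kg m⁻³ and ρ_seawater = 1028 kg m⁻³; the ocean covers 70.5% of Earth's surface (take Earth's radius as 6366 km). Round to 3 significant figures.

Required water volume = Δh × A = 0.064 m × 3.59×10^14 m² = 2.298×10^13 m³.
ρ_w = 1028 kg m⁻³, so the mass of water = 2.298×10^13 m³ × 1028 kg m⁻³ = 2.362×10^16 kg = 2.36×10^4 Gt (and the same mass of ice, by conservation).

≈ 2.36×10^4 Gt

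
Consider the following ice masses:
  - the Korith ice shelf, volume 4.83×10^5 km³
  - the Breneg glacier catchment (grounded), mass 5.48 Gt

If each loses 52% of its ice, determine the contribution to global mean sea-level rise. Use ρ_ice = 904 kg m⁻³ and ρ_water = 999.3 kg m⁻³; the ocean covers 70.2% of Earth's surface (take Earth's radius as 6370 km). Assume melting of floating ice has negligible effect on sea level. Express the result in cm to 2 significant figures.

≈ 8.0×10^-4 cm

The Korith ice shelf is floating and already displaces its own weight of water, so its melt adds essentially nothing to sea level.
Breneg: 0.52 × 5.48 Gt = 2.850×10^12 kg; dividing by ρ_w = 999.3 kg m⁻³ gives 2.852×10^9 m³ of water.
Total added water ≈ 2.852×10^9 m³ over 3.58×10^14 m² → Δh = 7.97×10^-6 m = 8.0×10^-4 cm.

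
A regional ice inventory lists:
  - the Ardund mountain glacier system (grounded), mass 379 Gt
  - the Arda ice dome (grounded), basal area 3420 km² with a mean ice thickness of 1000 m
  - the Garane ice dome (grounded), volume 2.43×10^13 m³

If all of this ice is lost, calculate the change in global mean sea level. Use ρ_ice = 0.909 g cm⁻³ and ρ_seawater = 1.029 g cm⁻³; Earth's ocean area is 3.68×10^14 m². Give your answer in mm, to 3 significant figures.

Ardund: 379 Gt = 3.790×10^14 kg; dividing by ρ_w = 1.029 g cm⁻³ = 1029 kg m⁻³ gives 3.683×10^11 m³ of water.
Arda: ice volume = 3420 km² × 1000 m = 3420 km³; 3420 × (909/1029) = 3021 km³ of water.
Garane: 2.43×10^13 m³ × (909/1029) = 2.147×10^13 m³ of water.
Total added water ≈ 2.486×10^13 m³ over 3.68×10^14 m² → Δh = 0.0675 m = 67.5 mm.

≈ 67.5 mm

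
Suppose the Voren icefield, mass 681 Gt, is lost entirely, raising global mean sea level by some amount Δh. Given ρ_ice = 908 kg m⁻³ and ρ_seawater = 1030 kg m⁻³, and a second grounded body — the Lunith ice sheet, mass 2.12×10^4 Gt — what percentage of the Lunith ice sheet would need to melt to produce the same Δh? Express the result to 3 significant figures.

Equal sea-level rise means equal mass of meltwater, i.e. equal mass of ice lost.
Ice mass of Voren: 6.810×10^14 kg; ice mass of Lunith: 2.120×10^16 kg.
Fraction required = 6.810×10^14 / 2.120×10^16 = 0.0321 → 3.21 %.

≈ 3.21 %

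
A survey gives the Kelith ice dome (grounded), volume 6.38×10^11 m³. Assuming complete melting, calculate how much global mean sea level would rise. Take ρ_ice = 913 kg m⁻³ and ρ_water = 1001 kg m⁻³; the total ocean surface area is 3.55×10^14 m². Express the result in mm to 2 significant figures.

≈ 1.6 mm

Kelith: 6.38×10^11 m³ × (913/1001) = 5.819×10^11 m³ of water.
Spread over 3.55×10^14 m² of ocean, Δh = 5.819×10^11 / 3.55×10^14 = 1.64×10^-3 m = 1.6 mm.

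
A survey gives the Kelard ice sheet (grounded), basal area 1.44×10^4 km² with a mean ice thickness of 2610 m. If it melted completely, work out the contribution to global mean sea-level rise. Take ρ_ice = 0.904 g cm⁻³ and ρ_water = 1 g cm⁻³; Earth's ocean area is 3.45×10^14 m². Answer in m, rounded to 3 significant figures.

≈ 0.0985 m

Kelard: ice volume = 1.44×10^4 km² × 2610 m = 3.758×10^4 km³; 3.758×10^4 × (904/1000) = 3.398×10^4 km³ of water.
Spread over 3.45×10^14 m² of ocean, Δh = 3.398×10^13 / 3.45×10^14 = 0.0985 m.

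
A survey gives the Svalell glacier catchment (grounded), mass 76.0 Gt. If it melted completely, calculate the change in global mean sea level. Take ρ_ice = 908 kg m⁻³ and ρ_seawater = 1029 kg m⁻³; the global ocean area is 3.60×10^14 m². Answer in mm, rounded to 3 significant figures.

≈ 0.205 mm

Svalell: 76.0 Gt = 7.600×10^13 kg; dividing by ρ_w = 1029 kg m⁻³ gives 7.386×10^10 m³ of water.
Spread over 3.60×10^14 m² of ocean, Δh = 7.386×10^10 / 3.60×10^14 = 2.05×10^-4 m = 0.205 mm.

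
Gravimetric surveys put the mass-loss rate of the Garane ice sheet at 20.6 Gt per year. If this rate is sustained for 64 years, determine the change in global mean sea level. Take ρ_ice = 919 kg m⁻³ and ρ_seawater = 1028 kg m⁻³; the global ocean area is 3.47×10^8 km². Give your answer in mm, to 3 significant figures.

≈ 3.70 mm

Total mass lost = 20.6 Gt/yr × 64 yr = 1318 Gt = 1.318×10^15 kg.
ρ_w = 1028 kg m⁻³, so water volume = 1.318×10^15 / 1028 = 1.282×10^12 m³.
Δh = 1.282×10^12 / 3.47×10^14 = 3.70×10^-3 m = 3.70 mm.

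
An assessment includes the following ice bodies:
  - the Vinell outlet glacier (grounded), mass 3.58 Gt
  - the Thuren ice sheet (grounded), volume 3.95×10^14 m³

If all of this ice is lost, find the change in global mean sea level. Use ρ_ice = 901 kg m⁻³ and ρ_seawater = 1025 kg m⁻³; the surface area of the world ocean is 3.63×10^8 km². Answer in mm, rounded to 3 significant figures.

≈ 957 mm

Vinell: 3.58 Gt = 3.580×10^12 kg; dividing by ρ_w = 1025 kg m⁻³ gives 3.493×10^9 m³ of water.
Thuren: 3.95×10^14 m³ × (901/1025) = 3.472×10^14 m³ of water.
Total added water ≈ 3.472×10^14 m³ over 3.63×10^14 m² → Δh = 0.957 m = 957 mm.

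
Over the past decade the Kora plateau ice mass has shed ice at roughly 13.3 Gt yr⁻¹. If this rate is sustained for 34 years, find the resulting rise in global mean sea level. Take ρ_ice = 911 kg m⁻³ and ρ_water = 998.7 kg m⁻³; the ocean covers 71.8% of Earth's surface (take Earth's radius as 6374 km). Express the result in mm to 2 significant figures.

Total mass lost = 13.3 Gt/yr × 34 yr = 452.2 Gt = 4.522×10^14 kg.
ρ_w = 998.7 kg m⁻³, so water volume = 4.522×10^14 / 998.7 = 4.528×10^11 m³.
Δh = 4.528×10^11 / 3.67×10^14 = 1.24×10^-3 m = 1.2 mm.

≈ 1.2 mm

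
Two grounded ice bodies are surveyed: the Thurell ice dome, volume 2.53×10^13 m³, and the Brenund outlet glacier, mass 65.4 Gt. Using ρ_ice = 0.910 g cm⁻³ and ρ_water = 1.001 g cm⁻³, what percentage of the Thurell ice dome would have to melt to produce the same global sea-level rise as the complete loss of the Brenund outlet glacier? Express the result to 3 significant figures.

≈ 0.284 %

Equal sea-level rise means equal mass of meltwater, i.e. equal mass of ice lost.
Ice mass of Brenund: 6.540×10^13 kg; ice mass of Thurell: 2.302×10^16 kg.
Fraction required = 6.540×10^13 / 2.302×10^16 = 2.84×10^-3 → 0.284 %.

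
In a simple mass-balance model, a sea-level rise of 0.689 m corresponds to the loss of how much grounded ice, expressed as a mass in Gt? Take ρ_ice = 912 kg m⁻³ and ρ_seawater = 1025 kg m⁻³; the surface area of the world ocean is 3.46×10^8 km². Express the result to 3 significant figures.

≈ 2.44×10^5 Gt

Required water volume = Δh × A = 0.689 m × 3.46×10^14 m² = 2.384×10^14 m³.
ρ_w = 1025 kg m⁻³, so the mass of water = 2.384×10^14 m³ × 1025 kg m⁻³ = 2.444×10^17 kg = 2.44×10^5 Gt (and the same mass of ice, by conservation).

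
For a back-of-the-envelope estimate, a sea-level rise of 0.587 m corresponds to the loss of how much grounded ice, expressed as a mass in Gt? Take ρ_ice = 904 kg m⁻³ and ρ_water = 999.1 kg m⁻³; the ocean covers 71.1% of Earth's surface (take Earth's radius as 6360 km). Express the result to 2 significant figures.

Required water volume = Δh × A = 0.587 m × 3.61×10^14 m² = 2.121×10^14 m³.
ρ_w = 999.1 kg m⁻³, so the mass of water = 2.121×10^14 m³ × 999.1 kg m⁻³ = 2.120×10^17 kg = 2.1×10^5 Gt (and the same mass of ice, by conservation).

≈ 2.1×10^5 Gt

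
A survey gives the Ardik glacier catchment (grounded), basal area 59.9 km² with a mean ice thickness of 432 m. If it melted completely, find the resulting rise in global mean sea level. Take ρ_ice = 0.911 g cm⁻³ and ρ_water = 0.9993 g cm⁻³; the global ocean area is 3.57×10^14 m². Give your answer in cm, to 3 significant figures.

Ardik: ice volume = 59.9 km² × 432 m = 25.88 km³; 25.88 × (911/999.3) = 23.59 km³ of water.
Spread over 3.57×10^14 m² of ocean, Δh = 2.359×10^10 / 3.57×10^14 = 6.61×10^-5 m = 6.61×10^-3 cm.

≈ 6.61×10^-3 cm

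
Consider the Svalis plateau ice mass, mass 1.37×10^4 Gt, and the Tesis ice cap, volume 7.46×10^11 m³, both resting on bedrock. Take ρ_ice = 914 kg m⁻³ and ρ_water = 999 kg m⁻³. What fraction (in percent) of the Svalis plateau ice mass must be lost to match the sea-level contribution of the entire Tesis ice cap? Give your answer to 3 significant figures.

≈ 4.98 %

Equal sea-level rise means equal mass of meltwater, i.e. equal mass of ice lost.
Ice mass of Tesis: 6.818×10^14 kg; ice mass of Svalis: 1.370×10^16 kg.
Fraction required = 6.818×10^14 / 1.370×10^16 = 0.0498 → 4.98 %.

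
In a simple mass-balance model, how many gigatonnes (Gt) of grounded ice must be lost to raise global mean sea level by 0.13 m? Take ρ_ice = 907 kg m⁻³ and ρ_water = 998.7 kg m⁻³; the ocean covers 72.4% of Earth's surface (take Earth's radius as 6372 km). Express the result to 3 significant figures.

Required water volume = Δh × A = 0.13 m × 3.69×10^14 m² = 4.802×10^13 m³.
ρ_w = 998.7 kg m⁻³, so the mass of water = 4.802×10^13 m³ × 998.7 kg m⁻³ = 4.796×10^16 kg = 4.80×10^4 Gt (and the same mass of ice, by conservation).

≈ 4.80×10^4 Gt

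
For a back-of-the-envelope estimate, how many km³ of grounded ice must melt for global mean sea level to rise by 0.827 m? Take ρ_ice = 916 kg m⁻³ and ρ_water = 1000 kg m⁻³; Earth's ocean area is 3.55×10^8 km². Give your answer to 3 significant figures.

≈ 3.21×10^5 km³

Required water volume = Δh × A = 0.827 m × 3.55×10^14 m² = 2.936×10^14 m³ = 2.936×10^5 km³.
Ice volume = water volume × ρ_w/ρ_ice = 2.936×10^5 × 1000/916 = 3.21×10^5 km³.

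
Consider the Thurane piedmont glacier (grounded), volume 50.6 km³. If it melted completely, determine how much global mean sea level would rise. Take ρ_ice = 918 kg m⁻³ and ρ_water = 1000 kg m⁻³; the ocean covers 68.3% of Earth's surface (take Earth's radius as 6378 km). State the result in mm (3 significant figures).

Thurane: 50.6 km³ × (918/1000) = 46.45 km³ of water.
Spread over 3.49×10^14 m² of ocean, Δh = 4.645×10^10 / 3.49×10^14 = 1.33×10^-4 m = 0.133 mm.

≈ 0.133 mm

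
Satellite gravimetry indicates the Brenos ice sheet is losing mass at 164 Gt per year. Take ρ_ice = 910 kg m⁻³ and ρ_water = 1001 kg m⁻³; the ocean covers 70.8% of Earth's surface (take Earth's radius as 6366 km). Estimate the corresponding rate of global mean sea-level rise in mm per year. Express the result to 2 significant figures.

≈ 0.45 mm/yr

ρ_w = 1001 kg m⁻³. Annual water volume added = 164 Gt / ρ_w = 1.640×10^14 kg / 1001 kg m⁻³ = 1.638×10^11 m³.
Δh per year = 1.638×10^11 / 3.61×10^14 = 4.54×10^-4 m = 0.45 mm.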